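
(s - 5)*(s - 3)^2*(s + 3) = s^4 - 8*s^3 + 6*s^2 + 72*s - 135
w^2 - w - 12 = (w - 4)*(w + 3)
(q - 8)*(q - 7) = q^2 - 15*q + 56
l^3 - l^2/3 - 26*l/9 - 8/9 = (l - 2)*(l + 1/3)*(l + 4/3)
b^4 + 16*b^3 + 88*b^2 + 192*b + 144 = (b + 2)^2*(b + 6)^2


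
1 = 1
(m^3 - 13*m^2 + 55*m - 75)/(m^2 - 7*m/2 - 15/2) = 2*(m^2 - 8*m + 15)/(2*m + 3)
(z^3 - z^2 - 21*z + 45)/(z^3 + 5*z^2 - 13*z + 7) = (z^3 - z^2 - 21*z + 45)/(z^3 + 5*z^2 - 13*z + 7)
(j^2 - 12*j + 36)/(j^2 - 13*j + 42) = (j - 6)/(j - 7)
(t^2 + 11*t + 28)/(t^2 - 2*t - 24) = (t + 7)/(t - 6)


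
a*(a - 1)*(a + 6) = a^3 + 5*a^2 - 6*a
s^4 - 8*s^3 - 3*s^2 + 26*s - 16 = (s - 8)*(s - 1)^2*(s + 2)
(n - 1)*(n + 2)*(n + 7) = n^3 + 8*n^2 + 5*n - 14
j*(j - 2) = j^2 - 2*j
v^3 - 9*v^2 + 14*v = v*(v - 7)*(v - 2)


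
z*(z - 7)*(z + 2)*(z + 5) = z^4 - 39*z^2 - 70*z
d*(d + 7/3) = d^2 + 7*d/3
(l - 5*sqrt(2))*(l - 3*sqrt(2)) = l^2 - 8*sqrt(2)*l + 30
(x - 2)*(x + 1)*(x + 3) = x^3 + 2*x^2 - 5*x - 6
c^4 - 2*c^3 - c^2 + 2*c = c*(c - 2)*(c - 1)*(c + 1)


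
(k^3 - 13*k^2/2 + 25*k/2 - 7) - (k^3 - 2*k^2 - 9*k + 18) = -9*k^2/2 + 43*k/2 - 25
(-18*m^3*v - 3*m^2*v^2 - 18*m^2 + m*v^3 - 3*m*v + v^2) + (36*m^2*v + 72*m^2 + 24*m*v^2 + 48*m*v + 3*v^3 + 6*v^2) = -18*m^3*v - 3*m^2*v^2 + 36*m^2*v + 54*m^2 + m*v^3 + 24*m*v^2 + 45*m*v + 3*v^3 + 7*v^2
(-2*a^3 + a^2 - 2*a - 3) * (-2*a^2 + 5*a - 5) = 4*a^5 - 12*a^4 + 19*a^3 - 9*a^2 - 5*a + 15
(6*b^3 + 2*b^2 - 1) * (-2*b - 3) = -12*b^4 - 22*b^3 - 6*b^2 + 2*b + 3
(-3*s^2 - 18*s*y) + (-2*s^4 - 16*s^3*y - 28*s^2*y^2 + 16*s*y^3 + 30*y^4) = -2*s^4 - 16*s^3*y - 28*s^2*y^2 - 3*s^2 + 16*s*y^3 - 18*s*y + 30*y^4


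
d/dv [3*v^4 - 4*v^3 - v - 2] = 12*v^3 - 12*v^2 - 1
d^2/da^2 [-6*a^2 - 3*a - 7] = -12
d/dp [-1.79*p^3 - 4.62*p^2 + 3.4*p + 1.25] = -5.37*p^2 - 9.24*p + 3.4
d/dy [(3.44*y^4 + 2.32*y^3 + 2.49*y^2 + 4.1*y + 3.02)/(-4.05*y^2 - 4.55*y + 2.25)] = (-27.864*y^5 - 56.352*y^4 + 9.84800000000001*y^3 + 20.9355*y^2 + 35.667*y + 22.966)/(16.4025*y^4 + 36.855*y^3 + 2.4775*y^2 - 20.475*y + 5.0625)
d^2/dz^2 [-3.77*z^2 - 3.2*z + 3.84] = -7.54000000000000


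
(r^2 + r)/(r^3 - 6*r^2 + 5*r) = (r + 1)/(r^2 - 6*r + 5)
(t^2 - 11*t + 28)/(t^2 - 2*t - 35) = (t - 4)/(t + 5)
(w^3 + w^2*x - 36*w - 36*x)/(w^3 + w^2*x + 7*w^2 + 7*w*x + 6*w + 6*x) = (w - 6)/(w + 1)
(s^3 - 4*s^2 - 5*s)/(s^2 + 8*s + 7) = s*(s - 5)/(s + 7)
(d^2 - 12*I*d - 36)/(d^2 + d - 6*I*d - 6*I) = (d - 6*I)/(d + 1)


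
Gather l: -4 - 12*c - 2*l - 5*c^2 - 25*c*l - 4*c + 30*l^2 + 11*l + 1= -5*c^2 - 16*c + 30*l^2 + l*(9 - 25*c) - 3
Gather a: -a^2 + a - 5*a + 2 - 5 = -a^2 - 4*a - 3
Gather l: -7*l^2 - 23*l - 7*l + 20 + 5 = -7*l^2 - 30*l + 25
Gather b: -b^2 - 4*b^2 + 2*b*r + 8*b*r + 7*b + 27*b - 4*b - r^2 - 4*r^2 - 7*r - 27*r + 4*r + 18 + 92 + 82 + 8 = -5*b^2 + b*(10*r + 30) - 5*r^2 - 30*r + 200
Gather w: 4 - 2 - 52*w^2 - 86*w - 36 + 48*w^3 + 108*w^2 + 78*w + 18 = 48*w^3 + 56*w^2 - 8*w - 16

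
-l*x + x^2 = x*(-l + x)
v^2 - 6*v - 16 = (v - 8)*(v + 2)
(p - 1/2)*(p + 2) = p^2 + 3*p/2 - 1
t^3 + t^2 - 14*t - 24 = (t - 4)*(t + 2)*(t + 3)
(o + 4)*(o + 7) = o^2 + 11*o + 28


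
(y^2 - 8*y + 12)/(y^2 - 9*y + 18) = (y - 2)/(y - 3)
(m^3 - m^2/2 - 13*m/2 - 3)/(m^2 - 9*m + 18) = (m^2 + 5*m/2 + 1)/(m - 6)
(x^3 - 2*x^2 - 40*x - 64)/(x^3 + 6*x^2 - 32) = (x^2 - 6*x - 16)/(x^2 + 2*x - 8)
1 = 1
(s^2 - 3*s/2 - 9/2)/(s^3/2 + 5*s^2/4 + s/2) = 2*(2*s^2 - 3*s - 9)/(s*(2*s^2 + 5*s + 2))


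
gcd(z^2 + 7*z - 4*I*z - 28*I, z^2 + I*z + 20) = z - 4*I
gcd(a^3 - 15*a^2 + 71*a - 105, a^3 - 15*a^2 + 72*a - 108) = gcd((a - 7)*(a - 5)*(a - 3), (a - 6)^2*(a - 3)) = a - 3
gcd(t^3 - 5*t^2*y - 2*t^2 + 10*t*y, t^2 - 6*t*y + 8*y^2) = 1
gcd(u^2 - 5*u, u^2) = u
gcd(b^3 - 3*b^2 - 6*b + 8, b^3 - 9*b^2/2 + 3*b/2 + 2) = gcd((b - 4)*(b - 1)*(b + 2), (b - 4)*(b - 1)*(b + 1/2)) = b^2 - 5*b + 4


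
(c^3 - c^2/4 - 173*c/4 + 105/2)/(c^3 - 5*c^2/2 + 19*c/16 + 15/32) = 8*(c^2 + c - 42)/(8*c^2 - 10*c - 3)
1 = 1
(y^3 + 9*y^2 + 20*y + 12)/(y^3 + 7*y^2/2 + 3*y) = 2*(y^2 + 7*y + 6)/(y*(2*y + 3))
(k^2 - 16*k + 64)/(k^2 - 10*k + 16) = (k - 8)/(k - 2)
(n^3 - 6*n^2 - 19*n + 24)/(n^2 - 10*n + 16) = (n^2 + 2*n - 3)/(n - 2)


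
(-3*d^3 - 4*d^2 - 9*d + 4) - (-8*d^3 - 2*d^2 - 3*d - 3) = 5*d^3 - 2*d^2 - 6*d + 7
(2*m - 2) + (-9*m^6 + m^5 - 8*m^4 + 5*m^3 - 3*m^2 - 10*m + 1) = -9*m^6 + m^5 - 8*m^4 + 5*m^3 - 3*m^2 - 8*m - 1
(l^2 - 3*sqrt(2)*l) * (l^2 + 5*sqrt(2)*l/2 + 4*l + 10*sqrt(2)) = l^4 - sqrt(2)*l^3/2 + 4*l^3 - 15*l^2 - 2*sqrt(2)*l^2 - 60*l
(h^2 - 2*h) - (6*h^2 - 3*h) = -5*h^2 + h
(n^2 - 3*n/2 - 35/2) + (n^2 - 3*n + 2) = 2*n^2 - 9*n/2 - 31/2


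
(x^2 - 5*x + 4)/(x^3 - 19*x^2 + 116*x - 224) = (x - 1)/(x^2 - 15*x + 56)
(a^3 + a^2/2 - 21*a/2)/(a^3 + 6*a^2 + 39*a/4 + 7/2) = 2*a*(a - 3)/(2*a^2 + 5*a + 2)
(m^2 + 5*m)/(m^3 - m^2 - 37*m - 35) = m/(m^2 - 6*m - 7)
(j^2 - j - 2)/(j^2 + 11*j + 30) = (j^2 - j - 2)/(j^2 + 11*j + 30)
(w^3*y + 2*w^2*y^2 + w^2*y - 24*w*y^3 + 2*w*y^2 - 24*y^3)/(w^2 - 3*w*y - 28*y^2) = y*(-w^3 - 2*w^2*y - w^2 + 24*w*y^2 - 2*w*y + 24*y^2)/(-w^2 + 3*w*y + 28*y^2)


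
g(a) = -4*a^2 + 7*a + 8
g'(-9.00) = 79.00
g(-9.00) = -379.00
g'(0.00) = 7.00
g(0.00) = 8.00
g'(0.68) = 1.56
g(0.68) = 10.91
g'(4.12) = -25.96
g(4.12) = -31.06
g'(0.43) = 3.56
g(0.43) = 10.27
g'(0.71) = 1.32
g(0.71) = 10.95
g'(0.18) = 5.56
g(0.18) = 9.13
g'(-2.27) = 25.16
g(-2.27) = -28.50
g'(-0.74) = 12.92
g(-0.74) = 0.63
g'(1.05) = -1.40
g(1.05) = 10.94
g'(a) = 7 - 8*a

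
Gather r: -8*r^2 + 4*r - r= -8*r^2 + 3*r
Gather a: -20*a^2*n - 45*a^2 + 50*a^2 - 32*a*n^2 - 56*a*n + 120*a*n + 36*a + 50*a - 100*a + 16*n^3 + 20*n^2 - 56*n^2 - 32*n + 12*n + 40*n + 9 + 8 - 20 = a^2*(5 - 20*n) + a*(-32*n^2 + 64*n - 14) + 16*n^3 - 36*n^2 + 20*n - 3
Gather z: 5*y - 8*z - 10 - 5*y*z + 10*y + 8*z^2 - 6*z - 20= 15*y + 8*z^2 + z*(-5*y - 14) - 30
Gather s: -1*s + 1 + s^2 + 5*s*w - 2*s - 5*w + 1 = s^2 + s*(5*w - 3) - 5*w + 2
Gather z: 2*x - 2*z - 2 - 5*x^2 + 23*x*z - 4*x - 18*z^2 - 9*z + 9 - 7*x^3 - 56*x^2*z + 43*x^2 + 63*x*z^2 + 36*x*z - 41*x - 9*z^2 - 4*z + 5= -7*x^3 + 38*x^2 - 43*x + z^2*(63*x - 27) + z*(-56*x^2 + 59*x - 15) + 12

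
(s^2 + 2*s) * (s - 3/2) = s^3 + s^2/2 - 3*s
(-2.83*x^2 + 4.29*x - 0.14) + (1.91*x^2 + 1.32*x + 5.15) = -0.92*x^2 + 5.61*x + 5.01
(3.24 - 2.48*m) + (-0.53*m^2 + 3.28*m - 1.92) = -0.53*m^2 + 0.8*m + 1.32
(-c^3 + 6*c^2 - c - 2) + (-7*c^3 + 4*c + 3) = -8*c^3 + 6*c^2 + 3*c + 1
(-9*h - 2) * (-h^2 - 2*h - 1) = 9*h^3 + 20*h^2 + 13*h + 2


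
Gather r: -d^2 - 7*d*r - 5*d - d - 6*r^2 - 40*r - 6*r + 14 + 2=-d^2 - 6*d - 6*r^2 + r*(-7*d - 46) + 16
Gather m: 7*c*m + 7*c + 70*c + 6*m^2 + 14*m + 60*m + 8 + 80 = 77*c + 6*m^2 + m*(7*c + 74) + 88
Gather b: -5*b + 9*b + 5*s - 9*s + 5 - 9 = 4*b - 4*s - 4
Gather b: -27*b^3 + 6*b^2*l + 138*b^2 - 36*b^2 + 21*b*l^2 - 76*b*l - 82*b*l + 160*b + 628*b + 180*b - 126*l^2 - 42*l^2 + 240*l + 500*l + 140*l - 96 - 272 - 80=-27*b^3 + b^2*(6*l + 102) + b*(21*l^2 - 158*l + 968) - 168*l^2 + 880*l - 448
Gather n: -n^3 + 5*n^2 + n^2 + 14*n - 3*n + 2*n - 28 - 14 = -n^3 + 6*n^2 + 13*n - 42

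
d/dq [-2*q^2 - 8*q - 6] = -4*q - 8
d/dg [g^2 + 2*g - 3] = 2*g + 2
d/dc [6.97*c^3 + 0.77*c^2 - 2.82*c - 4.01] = 20.91*c^2 + 1.54*c - 2.82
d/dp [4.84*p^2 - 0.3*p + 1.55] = 9.68*p - 0.3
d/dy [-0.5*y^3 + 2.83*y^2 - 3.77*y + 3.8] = -1.5*y^2 + 5.66*y - 3.77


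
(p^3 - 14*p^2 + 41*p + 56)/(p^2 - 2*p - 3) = (p^2 - 15*p + 56)/(p - 3)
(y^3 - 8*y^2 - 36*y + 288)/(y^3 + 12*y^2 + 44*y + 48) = (y^2 - 14*y + 48)/(y^2 + 6*y + 8)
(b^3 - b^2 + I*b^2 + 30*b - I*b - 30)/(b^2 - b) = b + I + 30/b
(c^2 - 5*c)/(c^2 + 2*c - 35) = c/(c + 7)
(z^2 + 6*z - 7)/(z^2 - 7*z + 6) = (z + 7)/(z - 6)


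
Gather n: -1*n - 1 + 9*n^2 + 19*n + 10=9*n^2 + 18*n + 9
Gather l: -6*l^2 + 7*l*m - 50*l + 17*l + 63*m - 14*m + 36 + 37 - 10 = -6*l^2 + l*(7*m - 33) + 49*m + 63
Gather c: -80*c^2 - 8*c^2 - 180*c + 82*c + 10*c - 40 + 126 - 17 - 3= -88*c^2 - 88*c + 66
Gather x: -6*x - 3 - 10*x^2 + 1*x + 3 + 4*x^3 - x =4*x^3 - 10*x^2 - 6*x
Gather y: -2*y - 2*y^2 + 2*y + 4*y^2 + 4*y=2*y^2 + 4*y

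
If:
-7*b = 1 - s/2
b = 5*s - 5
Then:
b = -5/69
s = 68/69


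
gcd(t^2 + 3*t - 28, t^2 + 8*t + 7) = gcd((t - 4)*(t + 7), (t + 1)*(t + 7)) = t + 7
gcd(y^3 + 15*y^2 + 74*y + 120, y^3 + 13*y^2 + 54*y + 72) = y^2 + 10*y + 24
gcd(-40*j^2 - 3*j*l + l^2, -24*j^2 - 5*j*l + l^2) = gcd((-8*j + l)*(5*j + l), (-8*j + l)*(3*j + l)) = 8*j - l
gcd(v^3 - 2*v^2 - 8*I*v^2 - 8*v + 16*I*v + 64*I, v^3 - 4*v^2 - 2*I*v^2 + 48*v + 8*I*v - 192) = v^2 + v*(-4 - 8*I) + 32*I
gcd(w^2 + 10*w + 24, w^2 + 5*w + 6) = 1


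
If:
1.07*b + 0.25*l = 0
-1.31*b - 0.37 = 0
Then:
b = -0.28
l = 1.21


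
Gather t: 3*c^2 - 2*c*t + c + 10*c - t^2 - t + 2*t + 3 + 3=3*c^2 + 11*c - t^2 + t*(1 - 2*c) + 6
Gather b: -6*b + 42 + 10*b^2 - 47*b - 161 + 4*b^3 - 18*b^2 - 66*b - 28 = 4*b^3 - 8*b^2 - 119*b - 147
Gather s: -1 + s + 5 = s + 4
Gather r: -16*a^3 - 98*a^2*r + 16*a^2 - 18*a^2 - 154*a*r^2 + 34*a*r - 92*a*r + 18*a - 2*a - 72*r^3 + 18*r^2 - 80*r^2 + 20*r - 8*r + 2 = -16*a^3 - 2*a^2 + 16*a - 72*r^3 + r^2*(-154*a - 62) + r*(-98*a^2 - 58*a + 12) + 2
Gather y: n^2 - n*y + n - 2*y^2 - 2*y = n^2 + n - 2*y^2 + y*(-n - 2)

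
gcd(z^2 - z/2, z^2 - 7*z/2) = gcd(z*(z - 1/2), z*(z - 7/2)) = z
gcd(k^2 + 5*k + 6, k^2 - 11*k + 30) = 1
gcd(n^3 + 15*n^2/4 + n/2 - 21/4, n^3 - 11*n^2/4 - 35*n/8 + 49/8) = n^2 + 3*n/4 - 7/4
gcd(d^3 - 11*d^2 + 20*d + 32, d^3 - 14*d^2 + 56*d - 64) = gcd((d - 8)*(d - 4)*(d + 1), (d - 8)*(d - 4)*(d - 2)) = d^2 - 12*d + 32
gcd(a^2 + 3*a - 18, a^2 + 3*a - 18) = a^2 + 3*a - 18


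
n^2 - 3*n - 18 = (n - 6)*(n + 3)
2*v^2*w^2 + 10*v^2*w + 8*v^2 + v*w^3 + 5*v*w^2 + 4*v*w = (2*v + w)*(w + 4)*(v*w + v)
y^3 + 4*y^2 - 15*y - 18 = (y - 3)*(y + 1)*(y + 6)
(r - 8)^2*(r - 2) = r^3 - 18*r^2 + 96*r - 128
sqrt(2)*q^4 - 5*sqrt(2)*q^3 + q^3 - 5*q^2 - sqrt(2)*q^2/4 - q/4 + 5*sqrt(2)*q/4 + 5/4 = (q - 5)*(q - 1/2)*(q + 1/2)*(sqrt(2)*q + 1)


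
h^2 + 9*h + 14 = (h + 2)*(h + 7)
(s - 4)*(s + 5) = s^2 + s - 20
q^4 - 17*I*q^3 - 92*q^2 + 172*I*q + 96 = (q - 8*I)*(q - 6*I)*(q - 2*I)*(q - I)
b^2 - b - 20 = (b - 5)*(b + 4)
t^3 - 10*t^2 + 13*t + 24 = (t - 8)*(t - 3)*(t + 1)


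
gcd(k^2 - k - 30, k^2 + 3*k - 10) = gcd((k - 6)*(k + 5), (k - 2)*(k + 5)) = k + 5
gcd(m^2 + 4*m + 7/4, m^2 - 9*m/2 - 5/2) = m + 1/2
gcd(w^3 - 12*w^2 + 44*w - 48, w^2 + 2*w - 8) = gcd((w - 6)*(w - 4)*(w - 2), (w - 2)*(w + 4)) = w - 2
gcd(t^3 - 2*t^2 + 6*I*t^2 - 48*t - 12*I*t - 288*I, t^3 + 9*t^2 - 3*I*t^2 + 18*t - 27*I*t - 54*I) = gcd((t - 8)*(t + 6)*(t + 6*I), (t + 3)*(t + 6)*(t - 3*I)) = t + 6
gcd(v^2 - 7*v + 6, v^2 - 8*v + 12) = v - 6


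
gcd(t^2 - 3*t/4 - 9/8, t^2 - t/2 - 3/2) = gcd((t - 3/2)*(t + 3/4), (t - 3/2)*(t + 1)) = t - 3/2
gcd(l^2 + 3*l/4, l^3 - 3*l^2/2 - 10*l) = l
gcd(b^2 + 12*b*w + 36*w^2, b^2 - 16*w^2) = 1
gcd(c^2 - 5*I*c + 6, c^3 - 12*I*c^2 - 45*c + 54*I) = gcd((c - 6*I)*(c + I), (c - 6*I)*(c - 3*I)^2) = c - 6*I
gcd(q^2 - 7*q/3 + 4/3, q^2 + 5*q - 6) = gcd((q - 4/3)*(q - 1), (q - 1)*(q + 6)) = q - 1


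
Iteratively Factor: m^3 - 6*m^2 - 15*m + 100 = (m - 5)*(m^2 - m - 20) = (m - 5)*(m + 4)*(m - 5)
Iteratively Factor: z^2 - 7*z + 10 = (z - 5)*(z - 2)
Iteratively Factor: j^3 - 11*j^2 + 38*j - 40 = (j - 4)*(j^2 - 7*j + 10) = (j - 5)*(j - 4)*(j - 2)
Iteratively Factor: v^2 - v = (v)*(v - 1)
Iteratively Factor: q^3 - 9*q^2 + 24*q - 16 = (q - 4)*(q^2 - 5*q + 4) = (q - 4)^2*(q - 1)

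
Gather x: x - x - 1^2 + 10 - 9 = 0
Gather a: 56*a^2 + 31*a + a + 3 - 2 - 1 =56*a^2 + 32*a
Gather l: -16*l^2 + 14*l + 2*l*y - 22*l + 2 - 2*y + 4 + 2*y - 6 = -16*l^2 + l*(2*y - 8)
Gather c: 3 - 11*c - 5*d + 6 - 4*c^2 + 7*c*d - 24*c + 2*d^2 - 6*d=-4*c^2 + c*(7*d - 35) + 2*d^2 - 11*d + 9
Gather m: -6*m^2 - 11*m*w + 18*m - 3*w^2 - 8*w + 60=-6*m^2 + m*(18 - 11*w) - 3*w^2 - 8*w + 60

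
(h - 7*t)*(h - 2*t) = h^2 - 9*h*t + 14*t^2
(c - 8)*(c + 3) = c^2 - 5*c - 24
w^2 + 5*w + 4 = (w + 1)*(w + 4)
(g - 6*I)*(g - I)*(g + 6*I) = g^3 - I*g^2 + 36*g - 36*I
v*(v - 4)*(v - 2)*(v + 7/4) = v^4 - 17*v^3/4 - 5*v^2/2 + 14*v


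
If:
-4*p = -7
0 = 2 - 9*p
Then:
No Solution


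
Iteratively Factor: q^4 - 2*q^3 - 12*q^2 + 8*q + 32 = (q - 2)*(q^3 - 12*q - 16) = (q - 2)*(q + 2)*(q^2 - 2*q - 8) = (q - 4)*(q - 2)*(q + 2)*(q + 2)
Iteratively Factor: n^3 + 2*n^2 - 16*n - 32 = (n + 4)*(n^2 - 2*n - 8) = (n - 4)*(n + 4)*(n + 2)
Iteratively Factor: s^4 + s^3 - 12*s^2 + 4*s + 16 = (s + 4)*(s^3 - 3*s^2 + 4) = (s - 2)*(s + 4)*(s^2 - s - 2) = (s - 2)*(s + 1)*(s + 4)*(s - 2)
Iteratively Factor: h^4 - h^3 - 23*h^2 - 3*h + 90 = (h + 3)*(h^3 - 4*h^2 - 11*h + 30) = (h - 2)*(h + 3)*(h^2 - 2*h - 15) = (h - 5)*(h - 2)*(h + 3)*(h + 3)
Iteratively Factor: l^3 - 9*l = (l + 3)*(l^2 - 3*l) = l*(l + 3)*(l - 3)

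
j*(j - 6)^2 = j^3 - 12*j^2 + 36*j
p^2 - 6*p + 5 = (p - 5)*(p - 1)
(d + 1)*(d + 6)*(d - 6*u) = d^3 - 6*d^2*u + 7*d^2 - 42*d*u + 6*d - 36*u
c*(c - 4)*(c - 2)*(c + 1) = c^4 - 5*c^3 + 2*c^2 + 8*c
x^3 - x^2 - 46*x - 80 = (x - 8)*(x + 2)*(x + 5)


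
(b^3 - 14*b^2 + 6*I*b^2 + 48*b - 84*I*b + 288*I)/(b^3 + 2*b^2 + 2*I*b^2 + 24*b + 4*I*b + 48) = (b^2 - 14*b + 48)/(b^2 + b*(2 - 4*I) - 8*I)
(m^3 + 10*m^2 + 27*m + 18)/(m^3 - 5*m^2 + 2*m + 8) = (m^2 + 9*m + 18)/(m^2 - 6*m + 8)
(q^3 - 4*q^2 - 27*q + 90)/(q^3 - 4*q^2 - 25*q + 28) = (q^3 - 4*q^2 - 27*q + 90)/(q^3 - 4*q^2 - 25*q + 28)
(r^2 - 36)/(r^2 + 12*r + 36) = (r - 6)/(r + 6)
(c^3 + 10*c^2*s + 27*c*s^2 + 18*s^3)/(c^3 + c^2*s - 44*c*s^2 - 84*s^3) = (-c^2 - 4*c*s - 3*s^2)/(-c^2 + 5*c*s + 14*s^2)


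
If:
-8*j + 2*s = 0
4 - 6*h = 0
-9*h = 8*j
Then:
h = 2/3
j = -3/4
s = -3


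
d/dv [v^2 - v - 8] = 2*v - 1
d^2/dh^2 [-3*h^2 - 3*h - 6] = -6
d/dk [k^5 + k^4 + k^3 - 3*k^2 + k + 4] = 5*k^4 + 4*k^3 + 3*k^2 - 6*k + 1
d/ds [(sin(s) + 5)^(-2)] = -2*cos(s)/(sin(s) + 5)^3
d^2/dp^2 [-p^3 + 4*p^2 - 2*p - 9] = 8 - 6*p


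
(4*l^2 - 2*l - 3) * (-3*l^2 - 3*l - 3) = -12*l^4 - 6*l^3 + 3*l^2 + 15*l + 9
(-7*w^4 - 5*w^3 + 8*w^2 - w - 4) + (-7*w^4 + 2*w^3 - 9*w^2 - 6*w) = -14*w^4 - 3*w^3 - w^2 - 7*w - 4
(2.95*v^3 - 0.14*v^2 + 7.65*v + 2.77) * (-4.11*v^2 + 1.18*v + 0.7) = -12.1245*v^5 + 4.0564*v^4 - 29.5417*v^3 - 2.4557*v^2 + 8.6236*v + 1.939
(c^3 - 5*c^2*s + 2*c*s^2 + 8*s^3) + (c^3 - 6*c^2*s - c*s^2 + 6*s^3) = 2*c^3 - 11*c^2*s + c*s^2 + 14*s^3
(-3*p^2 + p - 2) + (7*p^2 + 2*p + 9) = 4*p^2 + 3*p + 7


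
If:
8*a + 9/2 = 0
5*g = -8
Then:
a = -9/16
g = -8/5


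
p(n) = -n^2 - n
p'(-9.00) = 17.00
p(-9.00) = -72.00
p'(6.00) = -13.00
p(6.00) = -42.00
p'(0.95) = -2.90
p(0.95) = -1.85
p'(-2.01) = 3.02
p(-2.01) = -2.03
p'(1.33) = -3.66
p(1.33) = -3.10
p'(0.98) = -2.96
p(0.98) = -1.94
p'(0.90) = -2.80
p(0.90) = -1.71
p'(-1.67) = 2.34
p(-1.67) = -1.12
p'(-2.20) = 3.40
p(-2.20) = -2.64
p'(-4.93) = 8.86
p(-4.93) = -19.37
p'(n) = -2*n - 1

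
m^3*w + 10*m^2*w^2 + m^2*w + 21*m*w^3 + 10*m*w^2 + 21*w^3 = (m + 3*w)*(m + 7*w)*(m*w + w)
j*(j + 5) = j^2 + 5*j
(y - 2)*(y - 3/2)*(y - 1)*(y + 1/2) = y^4 - 4*y^3 + 17*y^2/4 + y/4 - 3/2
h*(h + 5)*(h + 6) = h^3 + 11*h^2 + 30*h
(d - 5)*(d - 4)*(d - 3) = d^3 - 12*d^2 + 47*d - 60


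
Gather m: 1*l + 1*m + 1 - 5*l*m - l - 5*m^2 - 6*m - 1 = -5*m^2 + m*(-5*l - 5)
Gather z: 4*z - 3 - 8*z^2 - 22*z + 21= -8*z^2 - 18*z + 18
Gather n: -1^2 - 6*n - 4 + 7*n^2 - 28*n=7*n^2 - 34*n - 5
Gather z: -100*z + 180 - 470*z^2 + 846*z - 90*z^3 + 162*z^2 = -90*z^3 - 308*z^2 + 746*z + 180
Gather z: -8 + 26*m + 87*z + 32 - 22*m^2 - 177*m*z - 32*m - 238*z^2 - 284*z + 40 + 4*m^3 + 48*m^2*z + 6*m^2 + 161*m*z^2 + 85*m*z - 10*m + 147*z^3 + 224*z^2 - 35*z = 4*m^3 - 16*m^2 - 16*m + 147*z^3 + z^2*(161*m - 14) + z*(48*m^2 - 92*m - 232) + 64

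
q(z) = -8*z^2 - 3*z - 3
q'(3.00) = -51.00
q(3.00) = -84.00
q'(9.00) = -147.00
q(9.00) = -678.00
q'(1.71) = -30.36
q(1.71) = -31.52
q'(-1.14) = 15.24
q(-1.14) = -9.98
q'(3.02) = -51.32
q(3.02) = -85.02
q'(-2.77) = 41.32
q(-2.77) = -56.07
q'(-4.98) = 76.68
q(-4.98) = -186.46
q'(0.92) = -17.72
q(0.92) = -12.53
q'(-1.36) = 18.76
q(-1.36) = -13.72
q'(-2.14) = 31.24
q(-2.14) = -33.22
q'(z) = -16*z - 3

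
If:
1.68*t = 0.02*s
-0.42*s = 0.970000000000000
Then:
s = -2.31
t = -0.03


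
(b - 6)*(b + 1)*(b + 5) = b^3 - 31*b - 30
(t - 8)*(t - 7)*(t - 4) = t^3 - 19*t^2 + 116*t - 224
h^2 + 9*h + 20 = (h + 4)*(h + 5)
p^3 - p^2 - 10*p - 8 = (p - 4)*(p + 1)*(p + 2)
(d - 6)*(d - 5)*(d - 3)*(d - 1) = d^4 - 15*d^3 + 77*d^2 - 153*d + 90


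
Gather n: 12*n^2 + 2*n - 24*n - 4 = 12*n^2 - 22*n - 4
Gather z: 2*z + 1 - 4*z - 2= -2*z - 1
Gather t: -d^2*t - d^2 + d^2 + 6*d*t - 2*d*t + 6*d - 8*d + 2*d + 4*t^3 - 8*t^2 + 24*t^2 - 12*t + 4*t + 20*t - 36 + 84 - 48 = 4*t^3 + 16*t^2 + t*(-d^2 + 4*d + 12)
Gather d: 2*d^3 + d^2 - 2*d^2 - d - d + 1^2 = 2*d^3 - d^2 - 2*d + 1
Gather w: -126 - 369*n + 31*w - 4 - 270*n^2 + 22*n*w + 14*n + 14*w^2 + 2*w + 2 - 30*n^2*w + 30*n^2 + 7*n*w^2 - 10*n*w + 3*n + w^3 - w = -240*n^2 - 352*n + w^3 + w^2*(7*n + 14) + w*(-30*n^2 + 12*n + 32) - 128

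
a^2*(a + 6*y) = a^3 + 6*a^2*y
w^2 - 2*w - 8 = (w - 4)*(w + 2)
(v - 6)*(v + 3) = v^2 - 3*v - 18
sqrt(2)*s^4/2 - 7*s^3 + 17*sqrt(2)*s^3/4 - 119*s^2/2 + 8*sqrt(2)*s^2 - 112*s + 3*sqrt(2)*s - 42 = (s + 1/2)*(s + 6)*(s - 7*sqrt(2))*(sqrt(2)*s/2 + sqrt(2))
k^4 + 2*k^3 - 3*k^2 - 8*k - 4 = (k - 2)*(k + 1)^2*(k + 2)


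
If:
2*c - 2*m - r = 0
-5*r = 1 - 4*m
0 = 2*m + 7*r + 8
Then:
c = -25/19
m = -33/38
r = -17/19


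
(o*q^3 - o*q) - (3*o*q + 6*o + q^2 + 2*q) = o*q^3 - 4*o*q - 6*o - q^2 - 2*q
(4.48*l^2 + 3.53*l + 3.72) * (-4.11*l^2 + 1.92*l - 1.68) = -18.4128*l^4 - 5.9067*l^3 - 16.038*l^2 + 1.212*l - 6.2496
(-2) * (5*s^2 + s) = -10*s^2 - 2*s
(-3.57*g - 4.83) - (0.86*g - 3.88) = -4.43*g - 0.95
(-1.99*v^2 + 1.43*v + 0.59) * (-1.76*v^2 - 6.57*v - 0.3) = 3.5024*v^4 + 10.5575*v^3 - 9.8365*v^2 - 4.3053*v - 0.177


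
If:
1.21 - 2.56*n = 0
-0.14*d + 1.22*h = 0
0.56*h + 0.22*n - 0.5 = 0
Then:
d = 6.16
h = 0.71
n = 0.47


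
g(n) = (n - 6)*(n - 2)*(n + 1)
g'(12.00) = 268.00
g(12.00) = 780.00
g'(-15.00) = 889.00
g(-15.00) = -4998.00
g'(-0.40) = 10.08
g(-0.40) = 9.22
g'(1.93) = -11.85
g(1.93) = 0.83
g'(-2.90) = 69.83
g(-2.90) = -82.86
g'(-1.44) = 30.38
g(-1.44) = -11.26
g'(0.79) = -5.19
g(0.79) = 11.28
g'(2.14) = -12.22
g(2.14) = -1.70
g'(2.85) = -11.53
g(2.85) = -10.31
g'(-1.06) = 22.21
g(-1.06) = -1.30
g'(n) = (n - 6)*(n - 2) + (n - 6)*(n + 1) + (n - 2)*(n + 1)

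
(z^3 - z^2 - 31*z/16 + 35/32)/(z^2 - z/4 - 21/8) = (8*z^2 + 6*z - 5)/(4*(2*z + 3))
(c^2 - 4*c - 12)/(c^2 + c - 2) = (c - 6)/(c - 1)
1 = 1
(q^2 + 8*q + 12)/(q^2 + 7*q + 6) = (q + 2)/(q + 1)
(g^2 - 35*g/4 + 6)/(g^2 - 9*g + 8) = (g - 3/4)/(g - 1)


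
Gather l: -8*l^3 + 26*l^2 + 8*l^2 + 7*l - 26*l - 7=-8*l^3 + 34*l^2 - 19*l - 7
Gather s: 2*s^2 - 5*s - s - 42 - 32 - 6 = 2*s^2 - 6*s - 80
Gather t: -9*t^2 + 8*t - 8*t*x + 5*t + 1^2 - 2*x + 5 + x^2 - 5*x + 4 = -9*t^2 + t*(13 - 8*x) + x^2 - 7*x + 10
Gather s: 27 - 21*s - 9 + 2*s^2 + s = 2*s^2 - 20*s + 18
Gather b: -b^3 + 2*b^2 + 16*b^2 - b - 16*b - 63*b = -b^3 + 18*b^2 - 80*b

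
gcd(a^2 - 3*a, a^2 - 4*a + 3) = a - 3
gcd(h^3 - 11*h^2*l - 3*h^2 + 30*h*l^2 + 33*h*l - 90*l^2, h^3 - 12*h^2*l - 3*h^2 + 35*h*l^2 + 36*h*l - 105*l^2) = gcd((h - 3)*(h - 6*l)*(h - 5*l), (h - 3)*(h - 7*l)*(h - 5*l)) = h^2 - 5*h*l - 3*h + 15*l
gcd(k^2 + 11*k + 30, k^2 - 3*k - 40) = k + 5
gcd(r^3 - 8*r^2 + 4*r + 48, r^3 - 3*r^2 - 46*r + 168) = r^2 - 10*r + 24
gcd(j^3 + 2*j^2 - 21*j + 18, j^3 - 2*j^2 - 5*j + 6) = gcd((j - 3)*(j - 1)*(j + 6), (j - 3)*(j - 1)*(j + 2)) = j^2 - 4*j + 3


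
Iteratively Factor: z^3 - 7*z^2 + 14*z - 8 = (z - 2)*(z^2 - 5*z + 4) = (z - 2)*(z - 1)*(z - 4)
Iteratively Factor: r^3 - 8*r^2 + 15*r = (r - 3)*(r^2 - 5*r) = (r - 5)*(r - 3)*(r)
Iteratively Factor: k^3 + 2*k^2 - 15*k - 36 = (k + 3)*(k^2 - k - 12) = (k + 3)^2*(k - 4)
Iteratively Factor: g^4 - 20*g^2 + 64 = (g + 4)*(g^3 - 4*g^2 - 4*g + 16) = (g - 2)*(g + 4)*(g^2 - 2*g - 8) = (g - 4)*(g - 2)*(g + 4)*(g + 2)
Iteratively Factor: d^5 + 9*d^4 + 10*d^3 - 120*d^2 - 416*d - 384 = (d - 4)*(d^4 + 13*d^3 + 62*d^2 + 128*d + 96) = (d - 4)*(d + 3)*(d^3 + 10*d^2 + 32*d + 32) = (d - 4)*(d + 3)*(d + 4)*(d^2 + 6*d + 8) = (d - 4)*(d + 2)*(d + 3)*(d + 4)*(d + 4)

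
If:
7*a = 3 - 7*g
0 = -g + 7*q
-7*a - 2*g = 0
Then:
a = -6/35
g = 3/5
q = 3/35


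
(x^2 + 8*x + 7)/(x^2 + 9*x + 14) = (x + 1)/(x + 2)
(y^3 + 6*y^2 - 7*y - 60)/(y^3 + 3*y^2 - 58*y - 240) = (y^2 + y - 12)/(y^2 - 2*y - 48)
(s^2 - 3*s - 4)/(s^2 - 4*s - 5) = (s - 4)/(s - 5)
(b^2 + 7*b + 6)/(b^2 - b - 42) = (b + 1)/(b - 7)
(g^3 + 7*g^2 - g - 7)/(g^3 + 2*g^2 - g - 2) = (g + 7)/(g + 2)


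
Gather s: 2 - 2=0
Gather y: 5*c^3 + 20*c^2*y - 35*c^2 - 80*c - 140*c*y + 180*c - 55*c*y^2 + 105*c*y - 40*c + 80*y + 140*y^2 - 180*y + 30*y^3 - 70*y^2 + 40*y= 5*c^3 - 35*c^2 + 60*c + 30*y^3 + y^2*(70 - 55*c) + y*(20*c^2 - 35*c - 60)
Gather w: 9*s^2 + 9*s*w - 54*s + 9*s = 9*s^2 + 9*s*w - 45*s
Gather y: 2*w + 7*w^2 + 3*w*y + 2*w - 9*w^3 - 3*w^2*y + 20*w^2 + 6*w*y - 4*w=-9*w^3 + 27*w^2 + y*(-3*w^2 + 9*w)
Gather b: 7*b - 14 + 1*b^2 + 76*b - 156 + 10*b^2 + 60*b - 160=11*b^2 + 143*b - 330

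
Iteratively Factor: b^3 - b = (b)*(b^2 - 1) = b*(b + 1)*(b - 1)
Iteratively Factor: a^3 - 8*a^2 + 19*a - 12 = (a - 4)*(a^2 - 4*a + 3) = (a - 4)*(a - 1)*(a - 3)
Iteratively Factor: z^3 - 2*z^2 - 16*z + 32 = (z + 4)*(z^2 - 6*z + 8) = (z - 4)*(z + 4)*(z - 2)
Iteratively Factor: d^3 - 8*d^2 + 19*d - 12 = (d - 1)*(d^2 - 7*d + 12) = (d - 3)*(d - 1)*(d - 4)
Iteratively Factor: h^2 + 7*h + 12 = (h + 3)*(h + 4)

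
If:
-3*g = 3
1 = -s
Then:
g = -1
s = -1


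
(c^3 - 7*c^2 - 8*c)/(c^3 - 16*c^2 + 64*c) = (c + 1)/(c - 8)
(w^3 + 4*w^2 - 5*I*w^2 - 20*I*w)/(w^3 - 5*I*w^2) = (w + 4)/w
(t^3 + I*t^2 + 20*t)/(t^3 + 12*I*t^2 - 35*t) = (t - 4*I)/(t + 7*I)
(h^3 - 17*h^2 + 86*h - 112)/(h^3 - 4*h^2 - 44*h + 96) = (h - 7)/(h + 6)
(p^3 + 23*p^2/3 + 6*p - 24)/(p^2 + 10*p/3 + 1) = (3*p^2 + 14*p - 24)/(3*p + 1)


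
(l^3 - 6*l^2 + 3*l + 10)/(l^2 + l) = l - 7 + 10/l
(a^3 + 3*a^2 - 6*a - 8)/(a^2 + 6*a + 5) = (a^2 + 2*a - 8)/(a + 5)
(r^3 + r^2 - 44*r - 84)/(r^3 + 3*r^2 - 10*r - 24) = (r^2 - r - 42)/(r^2 + r - 12)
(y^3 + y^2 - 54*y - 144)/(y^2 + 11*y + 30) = (y^2 - 5*y - 24)/(y + 5)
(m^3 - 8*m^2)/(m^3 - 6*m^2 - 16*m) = m/(m + 2)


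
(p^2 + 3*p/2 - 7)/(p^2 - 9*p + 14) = (p + 7/2)/(p - 7)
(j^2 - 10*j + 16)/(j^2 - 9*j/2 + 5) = 2*(j - 8)/(2*j - 5)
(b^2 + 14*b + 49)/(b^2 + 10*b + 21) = (b + 7)/(b + 3)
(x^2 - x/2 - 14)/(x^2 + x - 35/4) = 2*(x - 4)/(2*x - 5)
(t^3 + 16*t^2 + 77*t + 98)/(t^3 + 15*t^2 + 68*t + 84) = (t + 7)/(t + 6)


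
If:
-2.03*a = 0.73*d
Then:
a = -0.359605911330049*d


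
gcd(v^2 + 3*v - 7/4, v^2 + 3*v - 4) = 1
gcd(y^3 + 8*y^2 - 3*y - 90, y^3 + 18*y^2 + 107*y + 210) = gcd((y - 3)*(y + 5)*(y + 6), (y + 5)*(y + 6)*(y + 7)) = y^2 + 11*y + 30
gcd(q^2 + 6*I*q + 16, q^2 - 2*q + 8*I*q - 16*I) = q + 8*I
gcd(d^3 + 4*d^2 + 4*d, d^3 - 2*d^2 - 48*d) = d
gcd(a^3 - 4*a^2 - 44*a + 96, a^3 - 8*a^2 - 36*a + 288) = a^2 - 2*a - 48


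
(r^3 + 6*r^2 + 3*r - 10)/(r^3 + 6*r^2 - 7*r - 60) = (r^2 + r - 2)/(r^2 + r - 12)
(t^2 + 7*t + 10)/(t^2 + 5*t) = (t + 2)/t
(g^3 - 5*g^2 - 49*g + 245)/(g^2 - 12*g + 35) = g + 7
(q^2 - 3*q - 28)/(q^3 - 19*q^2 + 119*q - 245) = (q + 4)/(q^2 - 12*q + 35)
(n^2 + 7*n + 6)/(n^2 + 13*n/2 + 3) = 2*(n + 1)/(2*n + 1)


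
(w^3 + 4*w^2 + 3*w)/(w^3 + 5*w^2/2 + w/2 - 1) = 2*w*(w + 3)/(2*w^2 + 3*w - 2)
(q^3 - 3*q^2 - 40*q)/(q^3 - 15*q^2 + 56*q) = (q + 5)/(q - 7)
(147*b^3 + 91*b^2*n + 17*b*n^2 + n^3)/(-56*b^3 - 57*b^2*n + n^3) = (-21*b^2 - 10*b*n - n^2)/(8*b^2 + 7*b*n - n^2)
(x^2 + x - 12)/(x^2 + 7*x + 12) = (x - 3)/(x + 3)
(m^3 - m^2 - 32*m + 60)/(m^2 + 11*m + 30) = (m^2 - 7*m + 10)/(m + 5)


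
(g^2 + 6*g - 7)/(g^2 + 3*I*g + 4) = (g^2 + 6*g - 7)/(g^2 + 3*I*g + 4)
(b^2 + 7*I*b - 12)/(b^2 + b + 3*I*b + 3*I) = (b + 4*I)/(b + 1)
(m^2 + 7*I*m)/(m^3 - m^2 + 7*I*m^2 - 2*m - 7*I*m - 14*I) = m/(m^2 - m - 2)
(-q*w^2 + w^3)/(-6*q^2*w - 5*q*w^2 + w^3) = w*(q - w)/(6*q^2 + 5*q*w - w^2)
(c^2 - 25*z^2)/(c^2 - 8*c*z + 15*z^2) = (-c - 5*z)/(-c + 3*z)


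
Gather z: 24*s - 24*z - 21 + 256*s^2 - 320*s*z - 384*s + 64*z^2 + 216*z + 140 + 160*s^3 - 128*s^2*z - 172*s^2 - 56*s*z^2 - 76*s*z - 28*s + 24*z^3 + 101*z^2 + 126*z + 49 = 160*s^3 + 84*s^2 - 388*s + 24*z^3 + z^2*(165 - 56*s) + z*(-128*s^2 - 396*s + 318) + 168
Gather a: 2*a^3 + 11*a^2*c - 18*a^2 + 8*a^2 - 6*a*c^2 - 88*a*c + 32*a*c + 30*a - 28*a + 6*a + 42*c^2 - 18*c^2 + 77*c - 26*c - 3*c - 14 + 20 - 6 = 2*a^3 + a^2*(11*c - 10) + a*(-6*c^2 - 56*c + 8) + 24*c^2 + 48*c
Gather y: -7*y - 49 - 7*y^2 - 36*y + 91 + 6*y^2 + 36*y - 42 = -y^2 - 7*y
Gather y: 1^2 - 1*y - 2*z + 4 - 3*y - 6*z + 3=-4*y - 8*z + 8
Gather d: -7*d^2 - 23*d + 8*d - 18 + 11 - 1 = -7*d^2 - 15*d - 8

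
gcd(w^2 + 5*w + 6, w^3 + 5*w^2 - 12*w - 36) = w + 2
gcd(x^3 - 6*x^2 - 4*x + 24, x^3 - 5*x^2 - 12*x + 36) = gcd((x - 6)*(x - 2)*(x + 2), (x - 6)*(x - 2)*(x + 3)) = x^2 - 8*x + 12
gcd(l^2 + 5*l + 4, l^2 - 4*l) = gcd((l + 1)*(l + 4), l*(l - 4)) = 1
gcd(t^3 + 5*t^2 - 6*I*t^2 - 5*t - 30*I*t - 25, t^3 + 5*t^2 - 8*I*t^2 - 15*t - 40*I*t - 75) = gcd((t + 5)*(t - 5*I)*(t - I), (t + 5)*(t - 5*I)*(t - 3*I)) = t^2 + t*(5 - 5*I) - 25*I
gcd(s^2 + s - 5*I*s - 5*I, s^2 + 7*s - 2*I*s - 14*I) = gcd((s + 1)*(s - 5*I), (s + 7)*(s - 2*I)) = 1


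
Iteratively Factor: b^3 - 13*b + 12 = (b + 4)*(b^2 - 4*b + 3) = (b - 3)*(b + 4)*(b - 1)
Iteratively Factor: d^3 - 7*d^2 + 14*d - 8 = (d - 4)*(d^2 - 3*d + 2) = (d - 4)*(d - 2)*(d - 1)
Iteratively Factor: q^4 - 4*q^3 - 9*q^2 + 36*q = (q + 3)*(q^3 - 7*q^2 + 12*q) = (q - 4)*(q + 3)*(q^2 - 3*q) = (q - 4)*(q - 3)*(q + 3)*(q)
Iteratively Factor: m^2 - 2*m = (m)*(m - 2)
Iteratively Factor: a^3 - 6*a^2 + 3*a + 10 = (a + 1)*(a^2 - 7*a + 10) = (a - 5)*(a + 1)*(a - 2)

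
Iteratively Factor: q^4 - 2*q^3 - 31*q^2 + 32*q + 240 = (q - 5)*(q^3 + 3*q^2 - 16*q - 48) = (q - 5)*(q + 4)*(q^2 - q - 12) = (q - 5)*(q - 4)*(q + 4)*(q + 3)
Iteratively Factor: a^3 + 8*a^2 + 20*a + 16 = (a + 2)*(a^2 + 6*a + 8) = (a + 2)*(a + 4)*(a + 2)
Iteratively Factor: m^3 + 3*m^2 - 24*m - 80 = (m + 4)*(m^2 - m - 20) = (m - 5)*(m + 4)*(m + 4)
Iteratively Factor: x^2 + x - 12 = (x - 3)*(x + 4)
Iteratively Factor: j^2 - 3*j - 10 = (j + 2)*(j - 5)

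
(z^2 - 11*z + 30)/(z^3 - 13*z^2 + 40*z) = (z - 6)/(z*(z - 8))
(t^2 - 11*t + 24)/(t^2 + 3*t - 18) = (t - 8)/(t + 6)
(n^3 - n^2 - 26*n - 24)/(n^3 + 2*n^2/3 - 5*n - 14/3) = 3*(n^2 - 2*n - 24)/(3*n^2 - n - 14)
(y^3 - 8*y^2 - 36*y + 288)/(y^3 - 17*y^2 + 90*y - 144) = (y + 6)/(y - 3)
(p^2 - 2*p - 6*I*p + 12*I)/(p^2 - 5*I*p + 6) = (p - 2)/(p + I)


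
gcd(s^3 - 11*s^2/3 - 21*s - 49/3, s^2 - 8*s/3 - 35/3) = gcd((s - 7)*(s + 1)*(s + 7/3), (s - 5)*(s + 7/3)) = s + 7/3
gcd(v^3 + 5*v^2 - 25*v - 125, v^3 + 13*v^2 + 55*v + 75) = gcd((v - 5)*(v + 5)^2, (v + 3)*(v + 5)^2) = v^2 + 10*v + 25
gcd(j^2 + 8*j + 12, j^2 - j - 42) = j + 6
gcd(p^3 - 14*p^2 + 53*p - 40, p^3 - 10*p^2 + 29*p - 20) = p^2 - 6*p + 5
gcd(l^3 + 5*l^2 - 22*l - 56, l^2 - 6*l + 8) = l - 4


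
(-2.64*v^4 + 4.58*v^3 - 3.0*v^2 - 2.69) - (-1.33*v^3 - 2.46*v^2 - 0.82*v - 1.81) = -2.64*v^4 + 5.91*v^3 - 0.54*v^2 + 0.82*v - 0.88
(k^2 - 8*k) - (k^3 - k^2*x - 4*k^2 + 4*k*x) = -k^3 + k^2*x + 5*k^2 - 4*k*x - 8*k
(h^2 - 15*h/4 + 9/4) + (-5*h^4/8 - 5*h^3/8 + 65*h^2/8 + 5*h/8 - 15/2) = -5*h^4/8 - 5*h^3/8 + 73*h^2/8 - 25*h/8 - 21/4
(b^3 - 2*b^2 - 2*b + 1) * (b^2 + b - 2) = b^5 - b^4 - 6*b^3 + 3*b^2 + 5*b - 2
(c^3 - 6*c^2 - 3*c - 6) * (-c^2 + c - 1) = -c^5 + 7*c^4 - 4*c^3 + 9*c^2 - 3*c + 6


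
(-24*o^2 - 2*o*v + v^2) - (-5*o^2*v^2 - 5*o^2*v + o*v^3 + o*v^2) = 5*o^2*v^2 + 5*o^2*v - 24*o^2 - o*v^3 - o*v^2 - 2*o*v + v^2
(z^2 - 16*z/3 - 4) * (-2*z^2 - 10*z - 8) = -2*z^4 + 2*z^3/3 + 160*z^2/3 + 248*z/3 + 32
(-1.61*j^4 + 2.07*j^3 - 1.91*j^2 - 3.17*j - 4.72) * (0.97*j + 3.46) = -1.5617*j^5 - 3.5627*j^4 + 5.3095*j^3 - 9.6835*j^2 - 15.5466*j - 16.3312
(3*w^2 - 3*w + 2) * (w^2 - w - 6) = 3*w^4 - 6*w^3 - 13*w^2 + 16*w - 12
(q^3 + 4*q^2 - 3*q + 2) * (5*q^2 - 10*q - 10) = 5*q^5 + 10*q^4 - 65*q^3 + 10*q - 20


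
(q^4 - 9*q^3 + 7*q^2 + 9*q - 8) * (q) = q^5 - 9*q^4 + 7*q^3 + 9*q^2 - 8*q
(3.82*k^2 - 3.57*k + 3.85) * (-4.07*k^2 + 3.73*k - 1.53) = -15.5474*k^4 + 28.7785*k^3 - 34.8302*k^2 + 19.8226*k - 5.8905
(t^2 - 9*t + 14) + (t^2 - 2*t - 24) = 2*t^2 - 11*t - 10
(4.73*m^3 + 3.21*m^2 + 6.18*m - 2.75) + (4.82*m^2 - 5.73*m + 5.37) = 4.73*m^3 + 8.03*m^2 + 0.449999999999999*m + 2.62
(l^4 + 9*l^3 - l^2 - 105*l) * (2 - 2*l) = -2*l^5 - 16*l^4 + 20*l^3 + 208*l^2 - 210*l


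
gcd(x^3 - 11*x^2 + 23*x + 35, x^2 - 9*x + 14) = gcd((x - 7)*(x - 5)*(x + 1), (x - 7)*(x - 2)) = x - 7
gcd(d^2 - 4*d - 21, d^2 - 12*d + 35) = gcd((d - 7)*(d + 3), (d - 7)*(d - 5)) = d - 7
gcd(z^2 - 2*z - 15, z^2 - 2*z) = 1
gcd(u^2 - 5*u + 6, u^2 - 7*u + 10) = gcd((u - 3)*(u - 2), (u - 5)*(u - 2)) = u - 2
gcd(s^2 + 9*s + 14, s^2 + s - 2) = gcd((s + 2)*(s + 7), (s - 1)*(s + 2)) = s + 2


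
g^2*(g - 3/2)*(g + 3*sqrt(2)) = g^4 - 3*g^3/2 + 3*sqrt(2)*g^3 - 9*sqrt(2)*g^2/2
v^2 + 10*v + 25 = (v + 5)^2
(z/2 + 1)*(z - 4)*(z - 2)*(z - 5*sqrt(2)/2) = z^4/2 - 2*z^3 - 5*sqrt(2)*z^3/4 - 2*z^2 + 5*sqrt(2)*z^2 + 5*sqrt(2)*z + 8*z - 20*sqrt(2)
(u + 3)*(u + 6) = u^2 + 9*u + 18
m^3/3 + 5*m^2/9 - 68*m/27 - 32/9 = (m/3 + 1)*(m - 8/3)*(m + 4/3)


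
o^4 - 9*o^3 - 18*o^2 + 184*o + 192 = (o - 8)*(o - 6)*(o + 1)*(o + 4)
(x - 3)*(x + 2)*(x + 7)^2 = x^4 + 13*x^3 + 29*x^2 - 133*x - 294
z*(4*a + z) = 4*a*z + z^2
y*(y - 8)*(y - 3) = y^3 - 11*y^2 + 24*y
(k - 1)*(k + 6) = k^2 + 5*k - 6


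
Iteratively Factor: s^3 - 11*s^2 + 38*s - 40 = (s - 5)*(s^2 - 6*s + 8) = (s - 5)*(s - 4)*(s - 2)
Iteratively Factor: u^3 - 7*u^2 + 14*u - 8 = (u - 4)*(u^2 - 3*u + 2) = (u - 4)*(u - 1)*(u - 2)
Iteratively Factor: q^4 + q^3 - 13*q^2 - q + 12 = (q - 1)*(q^3 + 2*q^2 - 11*q - 12) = (q - 1)*(q + 4)*(q^2 - 2*q - 3) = (q - 1)*(q + 1)*(q + 4)*(q - 3)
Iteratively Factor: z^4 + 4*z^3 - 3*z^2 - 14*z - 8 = (z + 1)*(z^3 + 3*z^2 - 6*z - 8) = (z + 1)^2*(z^2 + 2*z - 8) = (z + 1)^2*(z + 4)*(z - 2)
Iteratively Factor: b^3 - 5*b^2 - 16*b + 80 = (b - 5)*(b^2 - 16) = (b - 5)*(b + 4)*(b - 4)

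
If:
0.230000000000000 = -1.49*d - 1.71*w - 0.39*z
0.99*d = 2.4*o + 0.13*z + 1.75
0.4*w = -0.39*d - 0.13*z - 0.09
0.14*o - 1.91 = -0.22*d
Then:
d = 7.01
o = 2.62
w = -4.32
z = -8.43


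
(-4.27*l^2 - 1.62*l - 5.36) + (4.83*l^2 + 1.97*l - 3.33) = 0.56*l^2 + 0.35*l - 8.69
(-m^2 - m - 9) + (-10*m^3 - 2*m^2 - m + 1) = -10*m^3 - 3*m^2 - 2*m - 8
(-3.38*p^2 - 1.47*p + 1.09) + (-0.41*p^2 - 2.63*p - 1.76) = -3.79*p^2 - 4.1*p - 0.67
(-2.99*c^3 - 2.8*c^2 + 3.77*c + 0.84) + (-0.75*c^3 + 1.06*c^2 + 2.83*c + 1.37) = -3.74*c^3 - 1.74*c^2 + 6.6*c + 2.21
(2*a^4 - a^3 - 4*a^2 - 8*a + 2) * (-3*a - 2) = -6*a^5 - a^4 + 14*a^3 + 32*a^2 + 10*a - 4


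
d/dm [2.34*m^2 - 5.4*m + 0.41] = 4.68*m - 5.4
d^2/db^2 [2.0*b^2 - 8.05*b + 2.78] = 4.00000000000000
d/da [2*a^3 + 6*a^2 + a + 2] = 6*a^2 + 12*a + 1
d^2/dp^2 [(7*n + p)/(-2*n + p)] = -18*n/(2*n - p)^3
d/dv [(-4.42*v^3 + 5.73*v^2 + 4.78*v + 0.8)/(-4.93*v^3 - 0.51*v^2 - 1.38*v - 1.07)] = (30.5031*v^4 + 59.33*v^3 + 20.5506*v^2 - 11.4462*v - 4.0106)/(24.3049*v^6 + 5.0286*v^5 + 13.8669*v^4 + 11.9578*v^3 + 2.9958*v^2 + 2.9532*v + 1.1449)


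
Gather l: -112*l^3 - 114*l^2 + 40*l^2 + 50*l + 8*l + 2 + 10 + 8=-112*l^3 - 74*l^2 + 58*l + 20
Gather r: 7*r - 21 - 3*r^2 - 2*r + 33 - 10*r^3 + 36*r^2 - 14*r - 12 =-10*r^3 + 33*r^2 - 9*r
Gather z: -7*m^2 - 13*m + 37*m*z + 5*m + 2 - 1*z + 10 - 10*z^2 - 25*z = -7*m^2 - 8*m - 10*z^2 + z*(37*m - 26) + 12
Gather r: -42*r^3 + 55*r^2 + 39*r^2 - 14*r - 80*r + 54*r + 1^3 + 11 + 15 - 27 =-42*r^3 + 94*r^2 - 40*r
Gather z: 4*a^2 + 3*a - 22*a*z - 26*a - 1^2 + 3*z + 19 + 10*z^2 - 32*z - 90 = 4*a^2 - 23*a + 10*z^2 + z*(-22*a - 29) - 72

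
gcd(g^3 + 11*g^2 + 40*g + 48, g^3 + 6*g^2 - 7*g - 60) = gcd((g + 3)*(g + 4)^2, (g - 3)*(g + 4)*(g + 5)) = g + 4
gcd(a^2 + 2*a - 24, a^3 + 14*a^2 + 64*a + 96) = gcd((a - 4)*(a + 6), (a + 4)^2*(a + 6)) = a + 6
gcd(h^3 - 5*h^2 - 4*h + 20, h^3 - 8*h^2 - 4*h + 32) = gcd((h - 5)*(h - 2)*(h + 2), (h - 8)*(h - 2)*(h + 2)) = h^2 - 4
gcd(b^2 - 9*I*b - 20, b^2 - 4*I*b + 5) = b - 5*I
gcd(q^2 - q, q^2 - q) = q^2 - q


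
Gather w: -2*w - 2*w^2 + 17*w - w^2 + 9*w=-3*w^2 + 24*w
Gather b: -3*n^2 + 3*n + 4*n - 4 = -3*n^2 + 7*n - 4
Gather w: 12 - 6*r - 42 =-6*r - 30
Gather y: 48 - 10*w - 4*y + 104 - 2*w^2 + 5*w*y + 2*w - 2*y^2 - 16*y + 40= -2*w^2 - 8*w - 2*y^2 + y*(5*w - 20) + 192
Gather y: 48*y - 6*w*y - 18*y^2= -18*y^2 + y*(48 - 6*w)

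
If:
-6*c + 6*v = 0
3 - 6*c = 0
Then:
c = 1/2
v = 1/2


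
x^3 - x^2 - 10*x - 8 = (x - 4)*(x + 1)*(x + 2)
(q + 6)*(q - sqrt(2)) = q^2 - sqrt(2)*q + 6*q - 6*sqrt(2)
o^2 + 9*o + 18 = (o + 3)*(o + 6)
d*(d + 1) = d^2 + d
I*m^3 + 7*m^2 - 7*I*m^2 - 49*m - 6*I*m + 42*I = (m - 7)*(m - 6*I)*(I*m + 1)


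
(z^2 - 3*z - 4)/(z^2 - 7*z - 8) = (z - 4)/(z - 8)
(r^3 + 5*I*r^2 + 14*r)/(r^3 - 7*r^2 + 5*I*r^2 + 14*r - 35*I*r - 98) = r/(r - 7)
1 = 1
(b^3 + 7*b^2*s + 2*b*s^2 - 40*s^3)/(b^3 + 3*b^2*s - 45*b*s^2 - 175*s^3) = (-b^2 - 2*b*s + 8*s^2)/(-b^2 + 2*b*s + 35*s^2)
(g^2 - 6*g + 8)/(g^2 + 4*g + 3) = (g^2 - 6*g + 8)/(g^2 + 4*g + 3)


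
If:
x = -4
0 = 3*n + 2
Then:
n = -2/3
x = -4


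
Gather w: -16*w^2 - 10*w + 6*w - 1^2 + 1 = -16*w^2 - 4*w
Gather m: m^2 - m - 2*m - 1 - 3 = m^2 - 3*m - 4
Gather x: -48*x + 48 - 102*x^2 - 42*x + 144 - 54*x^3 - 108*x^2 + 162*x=-54*x^3 - 210*x^2 + 72*x + 192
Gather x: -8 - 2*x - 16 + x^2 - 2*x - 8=x^2 - 4*x - 32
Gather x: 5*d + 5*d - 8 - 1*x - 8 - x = 10*d - 2*x - 16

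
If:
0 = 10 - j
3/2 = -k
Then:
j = 10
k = -3/2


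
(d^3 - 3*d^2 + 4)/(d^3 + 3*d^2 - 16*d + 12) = (d^2 - d - 2)/(d^2 + 5*d - 6)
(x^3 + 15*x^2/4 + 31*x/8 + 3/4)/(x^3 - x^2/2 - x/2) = (8*x^3 + 30*x^2 + 31*x + 6)/(4*x*(2*x^2 - x - 1))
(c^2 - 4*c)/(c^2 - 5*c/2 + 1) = 2*c*(c - 4)/(2*c^2 - 5*c + 2)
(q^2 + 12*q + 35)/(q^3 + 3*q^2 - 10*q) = (q + 7)/(q*(q - 2))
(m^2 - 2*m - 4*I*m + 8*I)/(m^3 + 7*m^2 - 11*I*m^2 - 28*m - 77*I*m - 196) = (m - 2)/(m^2 + 7*m*(1 - I) - 49*I)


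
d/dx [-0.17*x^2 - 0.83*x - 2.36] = -0.34*x - 0.83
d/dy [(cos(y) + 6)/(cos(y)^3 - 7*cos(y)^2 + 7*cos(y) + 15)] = (-165*cos(y) + 11*cos(2*y) + cos(3*y) + 65)*sin(y)/(2*(cos(y)^3 - 7*cos(y)^2 + 7*cos(y) + 15)^2)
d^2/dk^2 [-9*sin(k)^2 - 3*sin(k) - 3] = 3*sin(k) - 18*cos(2*k)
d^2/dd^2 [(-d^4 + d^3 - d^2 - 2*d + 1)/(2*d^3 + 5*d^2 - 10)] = 2*(-39*d^6 - 84*d^5 + 234*d^4 - 60*d^3 - 915*d^2 + 60*d - 50)/(8*d^9 + 60*d^8 + 150*d^7 + 5*d^6 - 600*d^5 - 750*d^4 + 600*d^3 + 1500*d^2 - 1000)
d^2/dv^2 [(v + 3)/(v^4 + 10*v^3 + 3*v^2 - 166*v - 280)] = 2*(4*(v + 3)*(2*v^3 + 15*v^2 + 3*v - 83)^2 + (-4*v^3 - 30*v^2 - 6*v - 3*(v + 3)*(2*v^2 + 10*v + 1) + 166)*(v^4 + 10*v^3 + 3*v^2 - 166*v - 280))/(v^4 + 10*v^3 + 3*v^2 - 166*v - 280)^3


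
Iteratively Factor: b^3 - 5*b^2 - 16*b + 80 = (b - 4)*(b^2 - b - 20) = (b - 4)*(b + 4)*(b - 5)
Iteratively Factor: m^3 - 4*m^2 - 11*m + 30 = (m - 2)*(m^2 - 2*m - 15) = (m - 2)*(m + 3)*(m - 5)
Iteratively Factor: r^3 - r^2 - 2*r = (r + 1)*(r^2 - 2*r) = r*(r + 1)*(r - 2)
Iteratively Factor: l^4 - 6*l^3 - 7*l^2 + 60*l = (l)*(l^3 - 6*l^2 - 7*l + 60) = l*(l - 4)*(l^2 - 2*l - 15) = l*(l - 5)*(l - 4)*(l + 3)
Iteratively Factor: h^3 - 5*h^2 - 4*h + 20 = (h + 2)*(h^2 - 7*h + 10) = (h - 2)*(h + 2)*(h - 5)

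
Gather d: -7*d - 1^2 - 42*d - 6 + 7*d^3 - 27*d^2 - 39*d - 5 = 7*d^3 - 27*d^2 - 88*d - 12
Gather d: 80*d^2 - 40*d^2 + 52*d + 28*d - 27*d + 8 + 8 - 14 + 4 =40*d^2 + 53*d + 6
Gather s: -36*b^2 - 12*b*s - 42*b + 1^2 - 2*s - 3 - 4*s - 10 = -36*b^2 - 42*b + s*(-12*b - 6) - 12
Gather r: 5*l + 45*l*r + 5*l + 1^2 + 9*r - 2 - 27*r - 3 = 10*l + r*(45*l - 18) - 4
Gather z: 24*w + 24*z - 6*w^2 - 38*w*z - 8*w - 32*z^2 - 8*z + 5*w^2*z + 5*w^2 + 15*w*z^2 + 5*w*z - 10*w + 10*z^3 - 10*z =-w^2 + 6*w + 10*z^3 + z^2*(15*w - 32) + z*(5*w^2 - 33*w + 6)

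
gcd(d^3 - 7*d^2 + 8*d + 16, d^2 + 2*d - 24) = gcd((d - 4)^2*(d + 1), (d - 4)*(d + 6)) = d - 4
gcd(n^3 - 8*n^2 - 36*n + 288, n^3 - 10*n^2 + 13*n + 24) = n - 8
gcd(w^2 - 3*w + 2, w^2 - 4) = w - 2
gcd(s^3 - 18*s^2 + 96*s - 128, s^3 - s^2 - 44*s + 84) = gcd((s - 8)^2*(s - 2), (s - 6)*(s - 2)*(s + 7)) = s - 2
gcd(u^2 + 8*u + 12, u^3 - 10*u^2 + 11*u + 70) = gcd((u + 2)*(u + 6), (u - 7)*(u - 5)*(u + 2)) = u + 2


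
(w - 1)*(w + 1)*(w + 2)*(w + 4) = w^4 + 6*w^3 + 7*w^2 - 6*w - 8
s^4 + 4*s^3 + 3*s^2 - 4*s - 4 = (s - 1)*(s + 1)*(s + 2)^2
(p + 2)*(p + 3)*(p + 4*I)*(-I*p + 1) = -I*p^4 + 5*p^3 - 5*I*p^3 + 25*p^2 - 2*I*p^2 + 30*p + 20*I*p + 24*I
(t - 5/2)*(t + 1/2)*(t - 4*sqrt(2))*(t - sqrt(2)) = t^4 - 5*sqrt(2)*t^3 - 2*t^3 + 27*t^2/4 + 10*sqrt(2)*t^2 - 16*t + 25*sqrt(2)*t/4 - 10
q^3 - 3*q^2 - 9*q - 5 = (q - 5)*(q + 1)^2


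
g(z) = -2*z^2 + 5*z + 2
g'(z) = 5 - 4*z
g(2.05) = 3.84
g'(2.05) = -3.20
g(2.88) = -0.19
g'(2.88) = -6.52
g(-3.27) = -35.74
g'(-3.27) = 18.08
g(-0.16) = 1.15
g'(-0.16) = 5.64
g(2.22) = 3.24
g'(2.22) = -3.88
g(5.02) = -23.30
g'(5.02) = -15.08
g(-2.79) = -27.52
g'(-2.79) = 16.16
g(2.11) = 3.65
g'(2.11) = -3.44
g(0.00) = 2.00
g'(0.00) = 5.00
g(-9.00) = -205.00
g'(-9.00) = 41.00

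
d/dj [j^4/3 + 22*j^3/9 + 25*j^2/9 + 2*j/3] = 4*j^3/3 + 22*j^2/3 + 50*j/9 + 2/3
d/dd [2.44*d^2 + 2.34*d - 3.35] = 4.88*d + 2.34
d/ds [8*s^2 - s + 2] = 16*s - 1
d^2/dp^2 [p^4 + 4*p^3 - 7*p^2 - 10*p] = 12*p^2 + 24*p - 14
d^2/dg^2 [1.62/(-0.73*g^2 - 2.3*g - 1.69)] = (1.726596*g^2 + 5.43996*g - 1.62*(1.46*g + 2.3)*(2.92*g + 4.6) + 3.997188)/(0.73*g^2 + 2.3*g + 1.69)^3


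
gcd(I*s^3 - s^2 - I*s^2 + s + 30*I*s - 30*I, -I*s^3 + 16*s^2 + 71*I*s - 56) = 1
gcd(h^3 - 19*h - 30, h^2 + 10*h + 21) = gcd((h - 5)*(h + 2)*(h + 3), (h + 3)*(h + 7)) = h + 3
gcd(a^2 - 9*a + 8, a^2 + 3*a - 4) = a - 1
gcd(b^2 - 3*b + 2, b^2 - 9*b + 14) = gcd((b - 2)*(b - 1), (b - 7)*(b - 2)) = b - 2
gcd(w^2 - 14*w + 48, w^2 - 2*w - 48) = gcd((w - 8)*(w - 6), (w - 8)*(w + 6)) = w - 8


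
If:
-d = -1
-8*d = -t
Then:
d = 1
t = 8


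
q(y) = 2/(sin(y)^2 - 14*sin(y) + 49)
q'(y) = 2*(-2*sin(y)*cos(y) + 14*cos(y))/(sin(y)^2 - 14*sin(y) + 49)^2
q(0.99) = 0.05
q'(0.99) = 0.01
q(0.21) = 0.04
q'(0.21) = 0.01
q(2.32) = 0.05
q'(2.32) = -0.01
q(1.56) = 0.06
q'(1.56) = 0.00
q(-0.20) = 0.04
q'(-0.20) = 0.01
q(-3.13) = 0.04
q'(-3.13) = -0.01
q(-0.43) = 0.04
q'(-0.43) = 0.01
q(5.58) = 0.03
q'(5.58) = 0.01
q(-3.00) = 0.04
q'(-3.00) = -0.01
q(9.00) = 0.05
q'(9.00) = -0.01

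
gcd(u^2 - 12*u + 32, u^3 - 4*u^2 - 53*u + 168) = u - 8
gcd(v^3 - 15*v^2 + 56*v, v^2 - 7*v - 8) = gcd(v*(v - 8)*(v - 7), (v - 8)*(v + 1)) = v - 8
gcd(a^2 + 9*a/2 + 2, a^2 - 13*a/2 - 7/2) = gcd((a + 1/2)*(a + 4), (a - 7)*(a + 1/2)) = a + 1/2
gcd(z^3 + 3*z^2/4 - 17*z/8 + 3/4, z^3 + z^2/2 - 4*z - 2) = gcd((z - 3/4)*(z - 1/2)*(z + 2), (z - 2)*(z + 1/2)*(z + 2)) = z + 2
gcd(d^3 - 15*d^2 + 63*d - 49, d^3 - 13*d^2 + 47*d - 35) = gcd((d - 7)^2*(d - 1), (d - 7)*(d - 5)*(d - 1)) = d^2 - 8*d + 7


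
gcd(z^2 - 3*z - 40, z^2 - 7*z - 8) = z - 8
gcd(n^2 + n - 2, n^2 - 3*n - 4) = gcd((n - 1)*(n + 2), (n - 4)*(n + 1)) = 1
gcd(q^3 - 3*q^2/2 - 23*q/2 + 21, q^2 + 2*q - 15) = q - 3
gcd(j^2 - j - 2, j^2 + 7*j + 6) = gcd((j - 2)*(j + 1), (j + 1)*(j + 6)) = j + 1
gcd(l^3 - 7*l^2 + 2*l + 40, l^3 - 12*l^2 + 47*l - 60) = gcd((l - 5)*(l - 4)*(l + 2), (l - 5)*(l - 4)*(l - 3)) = l^2 - 9*l + 20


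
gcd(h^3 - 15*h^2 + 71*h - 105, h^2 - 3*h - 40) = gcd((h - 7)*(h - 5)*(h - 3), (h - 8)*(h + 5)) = 1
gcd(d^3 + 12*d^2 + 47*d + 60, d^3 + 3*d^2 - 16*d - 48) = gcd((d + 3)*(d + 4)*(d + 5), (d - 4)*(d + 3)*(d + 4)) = d^2 + 7*d + 12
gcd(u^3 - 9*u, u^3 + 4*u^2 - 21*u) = u^2 - 3*u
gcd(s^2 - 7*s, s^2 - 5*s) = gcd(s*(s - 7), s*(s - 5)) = s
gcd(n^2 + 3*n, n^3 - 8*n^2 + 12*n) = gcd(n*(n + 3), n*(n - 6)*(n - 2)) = n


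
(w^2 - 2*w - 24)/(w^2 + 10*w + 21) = (w^2 - 2*w - 24)/(w^2 + 10*w + 21)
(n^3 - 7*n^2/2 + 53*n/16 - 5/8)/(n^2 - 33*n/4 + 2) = (4*n^2 - 13*n + 10)/(4*(n - 8))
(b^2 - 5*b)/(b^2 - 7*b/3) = 3*(b - 5)/(3*b - 7)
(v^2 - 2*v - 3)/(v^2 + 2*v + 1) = (v - 3)/(v + 1)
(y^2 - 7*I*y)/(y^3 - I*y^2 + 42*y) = 1/(y + 6*I)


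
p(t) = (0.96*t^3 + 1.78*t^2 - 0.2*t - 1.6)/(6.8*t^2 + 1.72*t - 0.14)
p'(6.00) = 0.15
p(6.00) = 1.05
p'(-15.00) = 0.14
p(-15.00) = -1.89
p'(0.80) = 0.86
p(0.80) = -0.02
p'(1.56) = 0.27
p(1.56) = 0.32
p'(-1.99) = 0.10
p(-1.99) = -0.07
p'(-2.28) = 0.11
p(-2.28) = -0.10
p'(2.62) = 0.17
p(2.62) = 0.54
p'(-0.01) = 104.81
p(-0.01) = 10.21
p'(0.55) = 2.05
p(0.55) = -0.35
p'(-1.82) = 0.08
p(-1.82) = -0.06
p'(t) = (-13.6*t - 1.72)*(0.96*t^3 + 1.78*t^2 - 0.2*t - 1.6)/(6.8*t^2 + 1.72*t - 0.14)^2 + (2.88*t^2 + 3.56*t - 0.2)/(6.8*t^2 + 1.72*t - 0.14)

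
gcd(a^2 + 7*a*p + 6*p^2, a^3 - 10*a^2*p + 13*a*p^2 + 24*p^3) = a + p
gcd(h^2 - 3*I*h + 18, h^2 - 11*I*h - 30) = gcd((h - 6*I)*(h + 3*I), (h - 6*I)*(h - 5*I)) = h - 6*I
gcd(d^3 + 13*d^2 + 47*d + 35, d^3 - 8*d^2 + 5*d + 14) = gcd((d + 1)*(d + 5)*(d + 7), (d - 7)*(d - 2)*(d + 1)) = d + 1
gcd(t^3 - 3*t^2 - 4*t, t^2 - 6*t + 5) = 1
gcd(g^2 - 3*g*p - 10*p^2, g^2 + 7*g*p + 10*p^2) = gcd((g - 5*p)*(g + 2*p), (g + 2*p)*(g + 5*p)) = g + 2*p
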